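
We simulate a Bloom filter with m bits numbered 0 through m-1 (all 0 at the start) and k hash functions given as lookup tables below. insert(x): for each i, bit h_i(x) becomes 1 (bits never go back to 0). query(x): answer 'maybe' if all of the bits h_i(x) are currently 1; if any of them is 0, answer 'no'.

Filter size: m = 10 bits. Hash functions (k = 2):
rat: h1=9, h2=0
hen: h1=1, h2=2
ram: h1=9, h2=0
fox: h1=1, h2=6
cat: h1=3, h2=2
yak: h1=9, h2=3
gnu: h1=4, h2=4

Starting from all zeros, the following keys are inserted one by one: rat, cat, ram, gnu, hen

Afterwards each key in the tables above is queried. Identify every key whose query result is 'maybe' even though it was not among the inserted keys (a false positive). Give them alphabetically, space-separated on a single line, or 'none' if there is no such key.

Start: bits=0000000000
After insert 'rat': sets bits 0 9 -> bits=1000000001
After insert 'cat': sets bits 2 3 -> bits=1011000001
After insert 'ram': sets bits 0 9 -> bits=1011000001
After insert 'gnu': sets bits 4 -> bits=1011100001
After insert 'hen': sets bits 1 2 -> bits=1111100001
Not inserted: fox yak — query each against bits=1111100001:
query fox: checks bit1=1, bit6=0 (has a 0) -> no => not a false positive
query yak: checks bit3=1, bit9=1 (all 1) -> maybe => FALSE POSITIVE
False positives (alphabetical): yak

Answer: yak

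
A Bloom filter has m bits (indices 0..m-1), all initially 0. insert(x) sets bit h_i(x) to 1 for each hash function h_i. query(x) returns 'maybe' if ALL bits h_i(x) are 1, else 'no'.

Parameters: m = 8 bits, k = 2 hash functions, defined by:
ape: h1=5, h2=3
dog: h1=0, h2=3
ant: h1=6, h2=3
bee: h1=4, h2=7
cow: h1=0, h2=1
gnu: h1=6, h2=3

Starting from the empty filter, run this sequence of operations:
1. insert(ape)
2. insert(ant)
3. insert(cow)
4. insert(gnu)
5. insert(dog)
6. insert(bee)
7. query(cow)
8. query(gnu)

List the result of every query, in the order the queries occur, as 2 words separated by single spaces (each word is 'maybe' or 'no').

Answer: maybe maybe

Derivation:
Start: bits=00000000
Op 1: insert ape -> sets bits 3 5 -> bits=00010100
Op 2: insert ant -> sets bits 3 6 -> bits=00010110
Op 3: insert cow -> sets bits 0 1 -> bits=11010110
Op 4: insert gnu -> sets bits 3 6 -> bits=11010110
Op 5: insert dog -> sets bits 0 3 -> bits=11010110
Op 6: insert bee -> sets bits 4 7 -> bits=11011111
Op 7: query cow -> checks bit0=1, bit1=1 (all 1) -> maybe
Op 8: query gnu -> checks bit3=1, bit6=1 (all 1) -> maybe
Query results in order: maybe maybe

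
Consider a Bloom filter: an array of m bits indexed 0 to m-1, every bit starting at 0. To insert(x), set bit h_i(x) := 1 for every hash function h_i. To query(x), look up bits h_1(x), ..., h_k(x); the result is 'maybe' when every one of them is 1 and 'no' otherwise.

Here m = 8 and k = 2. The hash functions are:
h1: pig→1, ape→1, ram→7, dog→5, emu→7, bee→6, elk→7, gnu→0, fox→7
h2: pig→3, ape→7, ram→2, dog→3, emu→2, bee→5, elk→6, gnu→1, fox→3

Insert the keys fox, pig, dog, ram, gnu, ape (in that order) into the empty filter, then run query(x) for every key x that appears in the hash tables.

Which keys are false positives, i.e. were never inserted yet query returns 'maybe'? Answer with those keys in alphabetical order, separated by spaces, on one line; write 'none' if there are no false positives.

Answer: emu

Derivation:
Start: bits=00000000
After insert 'fox': sets bits 3 7 -> bits=00010001
After insert 'pig': sets bits 1 3 -> bits=01010001
After insert 'dog': sets bits 3 5 -> bits=01010101
After insert 'ram': sets bits 2 7 -> bits=01110101
After insert 'gnu': sets bits 0 1 -> bits=11110101
After insert 'ape': sets bits 1 7 -> bits=11110101
Not inserted: bee elk emu — query each against bits=11110101:
query bee: checks bit5=1, bit6=0 (has a 0) -> no => not a false positive
query elk: checks bit6=0, bit7=1 (has a 0) -> no => not a false positive
query emu: checks bit2=1, bit7=1 (all 1) -> maybe => FALSE POSITIVE
False positives (alphabetical): emu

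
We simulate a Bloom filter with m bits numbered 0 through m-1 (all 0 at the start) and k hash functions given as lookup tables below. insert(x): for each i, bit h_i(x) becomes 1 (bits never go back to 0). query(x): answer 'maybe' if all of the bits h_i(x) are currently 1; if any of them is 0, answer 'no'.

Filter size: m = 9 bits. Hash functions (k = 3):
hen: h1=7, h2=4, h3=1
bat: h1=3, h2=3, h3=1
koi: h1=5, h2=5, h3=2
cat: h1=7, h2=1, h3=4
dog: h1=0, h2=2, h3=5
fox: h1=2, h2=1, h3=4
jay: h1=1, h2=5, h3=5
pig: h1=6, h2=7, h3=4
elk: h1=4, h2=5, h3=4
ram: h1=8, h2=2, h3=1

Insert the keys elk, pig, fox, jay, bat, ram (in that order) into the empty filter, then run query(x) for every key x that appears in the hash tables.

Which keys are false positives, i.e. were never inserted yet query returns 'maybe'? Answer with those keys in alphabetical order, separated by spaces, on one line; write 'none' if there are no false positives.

Start: bits=000000000
After insert 'elk': sets bits 4 5 -> bits=000011000
After insert 'pig': sets bits 4 6 7 -> bits=000011110
After insert 'fox': sets bits 1 2 4 -> bits=011011110
After insert 'jay': sets bits 1 5 -> bits=011011110
After insert 'bat': sets bits 1 3 -> bits=011111110
After insert 'ram': sets bits 1 2 8 -> bits=011111111
Not inserted: cat dog hen koi — query each against bits=011111111:
query cat: checks bit1=1, bit4=1, bit7=1 (all 1) -> maybe => FALSE POSITIVE
query dog: checks bit0=0, bit2=1, bit5=1 (has a 0) -> no => not a false positive
query hen: checks bit1=1, bit4=1, bit7=1 (all 1) -> maybe => FALSE POSITIVE
query koi: checks bit2=1, bit5=1 (all 1) -> maybe => FALSE POSITIVE
False positives (alphabetical): cat hen koi

Answer: cat hen koi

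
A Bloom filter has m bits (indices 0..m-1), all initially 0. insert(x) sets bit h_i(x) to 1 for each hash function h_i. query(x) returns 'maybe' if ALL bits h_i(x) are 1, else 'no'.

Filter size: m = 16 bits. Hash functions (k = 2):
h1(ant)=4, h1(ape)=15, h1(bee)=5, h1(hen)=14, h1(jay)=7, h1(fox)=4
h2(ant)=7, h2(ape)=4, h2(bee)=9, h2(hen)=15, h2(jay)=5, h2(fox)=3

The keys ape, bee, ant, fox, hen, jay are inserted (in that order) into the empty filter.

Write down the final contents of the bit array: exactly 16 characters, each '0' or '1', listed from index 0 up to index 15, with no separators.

Start: bits=0000000000000000
After insert 'ape': sets bits 4 15 -> bits=0000100000000001
After insert 'bee': sets bits 5 9 -> bits=0000110001000001
After insert 'ant': sets bits 4 7 -> bits=0000110101000001
After insert 'fox': sets bits 3 4 -> bits=0001110101000001
After insert 'hen': sets bits 14 15 -> bits=0001110101000011
After insert 'jay': sets bits 5 7 -> bits=0001110101000011

Answer: 0001110101000011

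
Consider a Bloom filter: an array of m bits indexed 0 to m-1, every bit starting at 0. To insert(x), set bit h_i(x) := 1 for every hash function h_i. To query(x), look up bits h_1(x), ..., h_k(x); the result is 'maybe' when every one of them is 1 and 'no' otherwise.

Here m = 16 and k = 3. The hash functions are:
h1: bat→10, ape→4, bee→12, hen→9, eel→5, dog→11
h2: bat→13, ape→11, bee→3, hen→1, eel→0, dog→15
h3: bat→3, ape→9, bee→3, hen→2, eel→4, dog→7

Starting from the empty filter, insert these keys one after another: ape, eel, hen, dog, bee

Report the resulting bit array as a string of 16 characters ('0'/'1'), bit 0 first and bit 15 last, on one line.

Answer: 1111110101011001

Derivation:
Start: bits=0000000000000000
After insert 'ape': sets bits 4 9 11 -> bits=0000100001010000
After insert 'eel': sets bits 0 4 5 -> bits=1000110001010000
After insert 'hen': sets bits 1 2 9 -> bits=1110110001010000
After insert 'dog': sets bits 7 11 15 -> bits=1110110101010001
After insert 'bee': sets bits 3 12 -> bits=1111110101011001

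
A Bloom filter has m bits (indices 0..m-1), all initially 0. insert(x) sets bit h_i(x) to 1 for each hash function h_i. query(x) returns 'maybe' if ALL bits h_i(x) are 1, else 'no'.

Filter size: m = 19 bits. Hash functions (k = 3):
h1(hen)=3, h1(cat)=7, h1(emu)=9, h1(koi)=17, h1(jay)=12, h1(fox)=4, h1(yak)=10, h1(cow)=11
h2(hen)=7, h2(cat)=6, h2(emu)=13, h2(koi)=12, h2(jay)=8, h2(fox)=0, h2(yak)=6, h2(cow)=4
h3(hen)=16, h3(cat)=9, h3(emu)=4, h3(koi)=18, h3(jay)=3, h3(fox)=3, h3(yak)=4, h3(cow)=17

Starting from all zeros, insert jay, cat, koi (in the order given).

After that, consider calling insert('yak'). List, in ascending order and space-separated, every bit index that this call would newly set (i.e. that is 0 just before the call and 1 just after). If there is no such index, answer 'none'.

Answer: 4 10

Derivation:
Start: bits=0000000000000000000
After insert 'jay': sets bits 3 8 12 -> bits=0001000010001000000
After insert 'cat': sets bits 6 7 9 -> bits=0001001111001000000
After insert 'koi': sets bits 12 17 18 -> bits=0001001111001000011
insert 'yak' would touch bits 4 6 10; currently bit4=0, bit6=1, bit10=0
Bits that are 0 among those (would change 0->1): 4 10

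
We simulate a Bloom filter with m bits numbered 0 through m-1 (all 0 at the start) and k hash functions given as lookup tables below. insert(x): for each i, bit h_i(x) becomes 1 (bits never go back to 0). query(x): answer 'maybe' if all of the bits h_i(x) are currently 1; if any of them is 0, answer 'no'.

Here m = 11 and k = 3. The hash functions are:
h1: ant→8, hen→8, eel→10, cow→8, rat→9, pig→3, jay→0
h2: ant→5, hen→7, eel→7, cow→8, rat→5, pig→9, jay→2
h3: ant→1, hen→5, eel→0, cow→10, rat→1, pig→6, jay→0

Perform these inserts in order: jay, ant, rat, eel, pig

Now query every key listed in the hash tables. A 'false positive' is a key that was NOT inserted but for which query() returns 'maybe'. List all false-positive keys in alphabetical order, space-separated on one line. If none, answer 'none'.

Answer: cow hen

Derivation:
Start: bits=00000000000
After insert 'jay': sets bits 0 2 -> bits=10100000000
After insert 'ant': sets bits 1 5 8 -> bits=11100100100
After insert 'rat': sets bits 1 5 9 -> bits=11100100110
After insert 'eel': sets bits 0 7 10 -> bits=11100101111
After insert 'pig': sets bits 3 6 9 -> bits=11110111111
Not inserted: cow hen — query each against bits=11110111111:
query cow: checks bit8=1, bit10=1 (all 1) -> maybe => FALSE POSITIVE
query hen: checks bit5=1, bit7=1, bit8=1 (all 1) -> maybe => FALSE POSITIVE
False positives (alphabetical): cow hen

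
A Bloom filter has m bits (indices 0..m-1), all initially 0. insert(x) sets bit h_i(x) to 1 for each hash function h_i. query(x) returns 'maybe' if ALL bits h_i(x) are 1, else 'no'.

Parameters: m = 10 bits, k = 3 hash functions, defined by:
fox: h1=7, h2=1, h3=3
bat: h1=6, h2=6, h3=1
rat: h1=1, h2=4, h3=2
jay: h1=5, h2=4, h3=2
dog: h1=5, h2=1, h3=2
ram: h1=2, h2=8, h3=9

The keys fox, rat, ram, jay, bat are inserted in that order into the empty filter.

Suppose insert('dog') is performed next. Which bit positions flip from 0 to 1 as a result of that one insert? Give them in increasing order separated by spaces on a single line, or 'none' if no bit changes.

Answer: none

Derivation:
Start: bits=0000000000
After insert 'fox': sets bits 1 3 7 -> bits=0101000100
After insert 'rat': sets bits 1 2 4 -> bits=0111100100
After insert 'ram': sets bits 2 8 9 -> bits=0111100111
After insert 'jay': sets bits 2 4 5 -> bits=0111110111
After insert 'bat': sets bits 1 6 -> bits=0111111111
insert 'dog' would touch bits 1 2 5; currently bit1=1, bit2=1, bit5=1
Bits that are 0 among those (would change 0->1): none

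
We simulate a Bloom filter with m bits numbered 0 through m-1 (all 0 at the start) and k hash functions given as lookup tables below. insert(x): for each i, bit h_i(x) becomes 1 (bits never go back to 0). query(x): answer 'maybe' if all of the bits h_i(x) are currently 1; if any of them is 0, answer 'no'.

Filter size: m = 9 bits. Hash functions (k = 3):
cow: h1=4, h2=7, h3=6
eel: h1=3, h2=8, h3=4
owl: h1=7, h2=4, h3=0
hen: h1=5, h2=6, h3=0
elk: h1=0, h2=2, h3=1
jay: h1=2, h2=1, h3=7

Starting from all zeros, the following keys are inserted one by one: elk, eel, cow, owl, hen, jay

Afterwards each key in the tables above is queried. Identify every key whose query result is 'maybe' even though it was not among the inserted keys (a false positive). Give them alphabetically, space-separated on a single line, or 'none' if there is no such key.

Start: bits=000000000
After insert 'elk': sets bits 0 1 2 -> bits=111000000
After insert 'eel': sets bits 3 4 8 -> bits=111110001
After insert 'cow': sets bits 4 6 7 -> bits=111110111
After insert 'owl': sets bits 0 4 7 -> bits=111110111
After insert 'hen': sets bits 0 5 6 -> bits=111111111
After insert 'jay': sets bits 1 2 7 -> bits=111111111
Not inserted: (none) — query each against bits=111111111:
False positives (alphabetical): none

Answer: none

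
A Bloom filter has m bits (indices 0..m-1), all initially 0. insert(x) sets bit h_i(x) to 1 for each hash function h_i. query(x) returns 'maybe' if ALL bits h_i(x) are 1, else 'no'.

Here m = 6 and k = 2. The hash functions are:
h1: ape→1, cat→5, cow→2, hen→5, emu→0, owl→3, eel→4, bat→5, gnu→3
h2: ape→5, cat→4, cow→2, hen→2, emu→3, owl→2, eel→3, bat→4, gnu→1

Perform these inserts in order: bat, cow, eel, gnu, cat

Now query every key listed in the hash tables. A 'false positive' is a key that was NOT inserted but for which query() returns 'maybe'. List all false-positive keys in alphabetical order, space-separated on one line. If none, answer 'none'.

Answer: ape hen owl

Derivation:
Start: bits=000000
After insert 'bat': sets bits 4 5 -> bits=000011
After insert 'cow': sets bits 2 -> bits=001011
After insert 'eel': sets bits 3 4 -> bits=001111
After insert 'gnu': sets bits 1 3 -> bits=011111
After insert 'cat': sets bits 4 5 -> bits=011111
Not inserted: ape emu hen owl — query each against bits=011111:
query ape: checks bit1=1, bit5=1 (all 1) -> maybe => FALSE POSITIVE
query emu: checks bit0=0, bit3=1 (has a 0) -> no => not a false positive
query hen: checks bit2=1, bit5=1 (all 1) -> maybe => FALSE POSITIVE
query owl: checks bit2=1, bit3=1 (all 1) -> maybe => FALSE POSITIVE
False positives (alphabetical): ape hen owl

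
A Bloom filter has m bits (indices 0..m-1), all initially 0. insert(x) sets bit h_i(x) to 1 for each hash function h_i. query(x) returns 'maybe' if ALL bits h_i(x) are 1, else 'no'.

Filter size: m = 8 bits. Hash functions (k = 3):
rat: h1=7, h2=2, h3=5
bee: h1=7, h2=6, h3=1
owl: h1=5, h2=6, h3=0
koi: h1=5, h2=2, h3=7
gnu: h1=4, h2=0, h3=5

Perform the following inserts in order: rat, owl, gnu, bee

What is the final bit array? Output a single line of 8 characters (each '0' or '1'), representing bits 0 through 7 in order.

Start: bits=00000000
After insert 'rat': sets bits 2 5 7 -> bits=00100101
After insert 'owl': sets bits 0 5 6 -> bits=10100111
After insert 'gnu': sets bits 0 4 5 -> bits=10101111
After insert 'bee': sets bits 1 6 7 -> bits=11101111

Answer: 11101111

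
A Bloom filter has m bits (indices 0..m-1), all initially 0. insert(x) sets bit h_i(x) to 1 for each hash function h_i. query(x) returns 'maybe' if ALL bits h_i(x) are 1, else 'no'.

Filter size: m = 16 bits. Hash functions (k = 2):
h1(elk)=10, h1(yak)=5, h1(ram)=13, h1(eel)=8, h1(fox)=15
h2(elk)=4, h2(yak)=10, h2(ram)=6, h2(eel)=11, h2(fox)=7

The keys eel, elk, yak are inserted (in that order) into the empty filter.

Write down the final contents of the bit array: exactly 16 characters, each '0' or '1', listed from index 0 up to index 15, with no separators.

Start: bits=0000000000000000
After insert 'eel': sets bits 8 11 -> bits=0000000010010000
After insert 'elk': sets bits 4 10 -> bits=0000100010110000
After insert 'yak': sets bits 5 10 -> bits=0000110010110000

Answer: 0000110010110000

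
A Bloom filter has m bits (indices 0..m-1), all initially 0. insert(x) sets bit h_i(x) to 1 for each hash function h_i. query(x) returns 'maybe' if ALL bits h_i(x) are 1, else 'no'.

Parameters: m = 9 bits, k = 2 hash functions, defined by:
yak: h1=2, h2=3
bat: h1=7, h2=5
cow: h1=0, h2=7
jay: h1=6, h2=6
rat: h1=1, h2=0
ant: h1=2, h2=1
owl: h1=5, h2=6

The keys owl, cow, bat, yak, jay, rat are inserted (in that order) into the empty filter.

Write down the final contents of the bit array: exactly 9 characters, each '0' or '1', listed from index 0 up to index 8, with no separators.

Answer: 111101110

Derivation:
Start: bits=000000000
After insert 'owl': sets bits 5 6 -> bits=000001100
After insert 'cow': sets bits 0 7 -> bits=100001110
After insert 'bat': sets bits 5 7 -> bits=100001110
After insert 'yak': sets bits 2 3 -> bits=101101110
After insert 'jay': sets bits 6 -> bits=101101110
After insert 'rat': sets bits 0 1 -> bits=111101110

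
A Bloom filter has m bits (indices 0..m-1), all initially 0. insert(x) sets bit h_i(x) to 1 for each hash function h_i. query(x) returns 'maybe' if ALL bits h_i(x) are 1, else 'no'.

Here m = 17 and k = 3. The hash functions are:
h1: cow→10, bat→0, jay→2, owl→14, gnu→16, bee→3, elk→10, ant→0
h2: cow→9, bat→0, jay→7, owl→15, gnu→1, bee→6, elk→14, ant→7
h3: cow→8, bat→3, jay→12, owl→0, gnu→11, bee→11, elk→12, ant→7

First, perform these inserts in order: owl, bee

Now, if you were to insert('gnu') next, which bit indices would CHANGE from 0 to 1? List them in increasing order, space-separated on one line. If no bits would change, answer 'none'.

Answer: 1 16

Derivation:
Start: bits=00000000000000000
After insert 'owl': sets bits 0 14 15 -> bits=10000000000000110
After insert 'bee': sets bits 3 6 11 -> bits=10010010000100110
insert 'gnu' would touch bits 1 11 16; currently bit1=0, bit11=1, bit16=0
Bits that are 0 among those (would change 0->1): 1 16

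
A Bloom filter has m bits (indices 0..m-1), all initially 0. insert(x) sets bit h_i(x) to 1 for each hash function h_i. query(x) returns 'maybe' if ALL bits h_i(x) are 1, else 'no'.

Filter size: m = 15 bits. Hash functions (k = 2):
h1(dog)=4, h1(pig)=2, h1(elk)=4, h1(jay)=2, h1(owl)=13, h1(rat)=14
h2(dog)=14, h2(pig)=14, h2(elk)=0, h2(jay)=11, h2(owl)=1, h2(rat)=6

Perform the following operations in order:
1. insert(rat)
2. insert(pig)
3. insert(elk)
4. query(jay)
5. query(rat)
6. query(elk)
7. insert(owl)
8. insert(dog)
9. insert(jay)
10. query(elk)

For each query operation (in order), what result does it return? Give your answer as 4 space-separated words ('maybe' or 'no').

Start: bits=000000000000000
Op 1: insert rat -> sets bits 6 14 -> bits=000000100000001
Op 2: insert pig -> sets bits 2 14 -> bits=001000100000001
Op 3: insert elk -> sets bits 0 4 -> bits=101010100000001
Op 4: query jay -> checks bit2=1, bit11=0 (has a 0) -> no
Op 5: query rat -> checks bit6=1, bit14=1 (all 1) -> maybe
Op 6: query elk -> checks bit0=1, bit4=1 (all 1) -> maybe
Op 7: insert owl -> sets bits 1 13 -> bits=111010100000011
Op 8: insert dog -> sets bits 4 14 -> bits=111010100000011
Op 9: insert jay -> sets bits 2 11 -> bits=111010100001011
Op 10: query elk -> checks bit0=1, bit4=1 (all 1) -> maybe
Query results in order: no maybe maybe maybe

Answer: no maybe maybe maybe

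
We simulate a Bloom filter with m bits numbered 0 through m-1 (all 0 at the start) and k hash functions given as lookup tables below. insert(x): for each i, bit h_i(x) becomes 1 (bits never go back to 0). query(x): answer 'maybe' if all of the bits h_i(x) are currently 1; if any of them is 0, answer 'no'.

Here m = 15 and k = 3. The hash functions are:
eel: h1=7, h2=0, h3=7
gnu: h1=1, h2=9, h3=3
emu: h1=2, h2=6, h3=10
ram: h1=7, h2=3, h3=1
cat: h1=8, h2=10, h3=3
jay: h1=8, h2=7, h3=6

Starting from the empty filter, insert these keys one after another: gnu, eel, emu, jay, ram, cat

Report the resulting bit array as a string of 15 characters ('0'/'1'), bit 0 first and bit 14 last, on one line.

Start: bits=000000000000000
After insert 'gnu': sets bits 1 3 9 -> bits=010100000100000
After insert 'eel': sets bits 0 7 -> bits=110100010100000
After insert 'emu': sets bits 2 6 10 -> bits=111100110110000
After insert 'jay': sets bits 6 7 8 -> bits=111100111110000
After insert 'ram': sets bits 1 3 7 -> bits=111100111110000
After insert 'cat': sets bits 3 8 10 -> bits=111100111110000

Answer: 111100111110000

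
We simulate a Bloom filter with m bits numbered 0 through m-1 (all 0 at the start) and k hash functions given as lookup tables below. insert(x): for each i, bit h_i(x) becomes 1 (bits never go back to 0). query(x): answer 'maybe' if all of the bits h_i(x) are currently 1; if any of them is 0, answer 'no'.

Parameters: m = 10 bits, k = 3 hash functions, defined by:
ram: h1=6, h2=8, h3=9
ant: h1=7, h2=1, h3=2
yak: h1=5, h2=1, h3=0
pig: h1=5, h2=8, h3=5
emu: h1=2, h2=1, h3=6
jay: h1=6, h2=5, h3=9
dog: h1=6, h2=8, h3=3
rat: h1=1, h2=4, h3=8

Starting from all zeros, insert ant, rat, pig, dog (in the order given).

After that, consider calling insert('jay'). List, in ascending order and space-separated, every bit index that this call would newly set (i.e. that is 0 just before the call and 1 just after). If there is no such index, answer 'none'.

Answer: 9

Derivation:
Start: bits=0000000000
After insert 'ant': sets bits 1 2 7 -> bits=0110000100
After insert 'rat': sets bits 1 4 8 -> bits=0110100110
After insert 'pig': sets bits 5 8 -> bits=0110110110
After insert 'dog': sets bits 3 6 8 -> bits=0111111110
insert 'jay' would touch bits 5 6 9; currently bit5=1, bit6=1, bit9=0
Bits that are 0 among those (would change 0->1): 9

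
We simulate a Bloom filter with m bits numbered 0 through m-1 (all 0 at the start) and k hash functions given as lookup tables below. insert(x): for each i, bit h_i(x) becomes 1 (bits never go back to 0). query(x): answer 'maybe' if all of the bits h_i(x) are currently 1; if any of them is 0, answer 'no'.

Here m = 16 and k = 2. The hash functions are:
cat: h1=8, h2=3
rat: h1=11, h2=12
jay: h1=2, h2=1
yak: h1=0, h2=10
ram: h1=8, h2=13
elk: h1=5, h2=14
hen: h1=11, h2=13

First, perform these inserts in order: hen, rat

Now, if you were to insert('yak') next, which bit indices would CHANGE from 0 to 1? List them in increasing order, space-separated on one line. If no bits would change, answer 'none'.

Start: bits=0000000000000000
After insert 'hen': sets bits 11 13 -> bits=0000000000010100
After insert 'rat': sets bits 11 12 -> bits=0000000000011100
insert 'yak' would touch bits 0 10; currently bit0=0, bit10=0
Bits that are 0 among those (would change 0->1): 0 10

Answer: 0 10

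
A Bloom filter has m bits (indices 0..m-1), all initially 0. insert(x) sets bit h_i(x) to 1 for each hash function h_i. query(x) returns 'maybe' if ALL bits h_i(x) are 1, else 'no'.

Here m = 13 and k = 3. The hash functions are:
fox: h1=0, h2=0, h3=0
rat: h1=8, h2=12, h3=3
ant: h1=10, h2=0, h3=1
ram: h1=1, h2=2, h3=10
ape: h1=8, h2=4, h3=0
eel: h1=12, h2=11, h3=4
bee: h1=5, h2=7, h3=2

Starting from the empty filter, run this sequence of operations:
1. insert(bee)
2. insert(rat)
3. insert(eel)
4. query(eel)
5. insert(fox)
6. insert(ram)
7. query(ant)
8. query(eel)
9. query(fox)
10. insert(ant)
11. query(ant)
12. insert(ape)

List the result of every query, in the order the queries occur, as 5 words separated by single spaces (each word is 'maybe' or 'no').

Start: bits=0000000000000
Op 1: insert bee -> sets bits 2 5 7 -> bits=0010010100000
Op 2: insert rat -> sets bits 3 8 12 -> bits=0011010110001
Op 3: insert eel -> sets bits 4 11 12 -> bits=0011110110011
Op 4: query eel -> checks bit4=1, bit11=1, bit12=1 (all 1) -> maybe
Op 5: insert fox -> sets bits 0 -> bits=1011110110011
Op 6: insert ram -> sets bits 1 2 10 -> bits=1111110110111
Op 7: query ant -> checks bit0=1, bit1=1, bit10=1 (all 1) -> maybe
Op 8: query eel -> checks bit4=1, bit11=1, bit12=1 (all 1) -> maybe
Op 9: query fox -> checks bit0=1 (all 1) -> maybe
Op 10: insert ant -> sets bits 0 1 10 -> bits=1111110110111
Op 11: query ant -> checks bit0=1, bit1=1, bit10=1 (all 1) -> maybe
Op 12: insert ape -> sets bits 0 4 8 -> bits=1111110110111
Query results in order: maybe maybe maybe maybe maybe

Answer: maybe maybe maybe maybe maybe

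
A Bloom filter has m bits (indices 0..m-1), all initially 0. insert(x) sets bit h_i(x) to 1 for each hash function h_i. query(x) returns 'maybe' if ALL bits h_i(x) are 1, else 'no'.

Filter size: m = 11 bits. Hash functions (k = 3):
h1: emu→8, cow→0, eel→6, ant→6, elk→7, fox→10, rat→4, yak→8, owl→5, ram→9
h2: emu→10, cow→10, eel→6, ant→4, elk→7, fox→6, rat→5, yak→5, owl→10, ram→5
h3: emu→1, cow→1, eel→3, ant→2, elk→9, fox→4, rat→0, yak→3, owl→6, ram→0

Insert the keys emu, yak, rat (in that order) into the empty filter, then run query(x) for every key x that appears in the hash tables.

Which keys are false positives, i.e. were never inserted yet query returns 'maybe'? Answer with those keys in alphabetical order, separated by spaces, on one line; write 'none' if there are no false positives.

Answer: cow

Derivation:
Start: bits=00000000000
After insert 'emu': sets bits 1 8 10 -> bits=01000000101
After insert 'yak': sets bits 3 5 8 -> bits=01010100101
After insert 'rat': sets bits 0 4 5 -> bits=11011100101
Not inserted: ant cow eel elk fox owl ram — query each against bits=11011100101:
query ant: checks bit2=0, bit4=1, bit6=0 (has a 0) -> no => not a false positive
query cow: checks bit0=1, bit1=1, bit10=1 (all 1) -> maybe => FALSE POSITIVE
query eel: checks bit3=1, bit6=0 (has a 0) -> no => not a false positive
query elk: checks bit7=0, bit9=0 (has a 0) -> no => not a false positive
query fox: checks bit4=1, bit6=0, bit10=1 (has a 0) -> no => not a false positive
query owl: checks bit5=1, bit6=0, bit10=1 (has a 0) -> no => not a false positive
query ram: checks bit0=1, bit5=1, bit9=0 (has a 0) -> no => not a false positive
False positives (alphabetical): cow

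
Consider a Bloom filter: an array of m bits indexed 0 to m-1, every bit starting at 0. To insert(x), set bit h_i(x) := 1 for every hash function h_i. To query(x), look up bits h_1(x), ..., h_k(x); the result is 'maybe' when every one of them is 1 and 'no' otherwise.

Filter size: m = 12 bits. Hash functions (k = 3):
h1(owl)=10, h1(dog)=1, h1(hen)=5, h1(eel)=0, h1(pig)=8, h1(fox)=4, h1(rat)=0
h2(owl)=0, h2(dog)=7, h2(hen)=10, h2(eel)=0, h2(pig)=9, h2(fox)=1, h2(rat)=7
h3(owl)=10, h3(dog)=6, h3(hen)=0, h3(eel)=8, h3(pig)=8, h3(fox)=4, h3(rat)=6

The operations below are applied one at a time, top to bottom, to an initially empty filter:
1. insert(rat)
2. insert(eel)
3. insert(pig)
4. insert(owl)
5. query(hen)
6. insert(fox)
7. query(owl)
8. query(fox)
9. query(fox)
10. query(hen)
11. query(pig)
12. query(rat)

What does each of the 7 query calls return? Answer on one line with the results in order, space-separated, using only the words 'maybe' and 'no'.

Start: bits=000000000000
Op 1: insert rat -> sets bits 0 6 7 -> bits=100000110000
Op 2: insert eel -> sets bits 0 8 -> bits=100000111000
Op 3: insert pig -> sets bits 8 9 -> bits=100000111100
Op 4: insert owl -> sets bits 0 10 -> bits=100000111110
Op 5: query hen -> checks bit0=1, bit5=0, bit10=1 (has a 0) -> no
Op 6: insert fox -> sets bits 1 4 -> bits=110010111110
Op 7: query owl -> checks bit0=1, bit10=1 (all 1) -> maybe
Op 8: query fox -> checks bit1=1, bit4=1 (all 1) -> maybe
Op 9: query fox -> checks bit1=1, bit4=1 (all 1) -> maybe
Op 10: query hen -> checks bit0=1, bit5=0, bit10=1 (has a 0) -> no
Op 11: query pig -> checks bit8=1, bit9=1 (all 1) -> maybe
Op 12: query rat -> checks bit0=1, bit6=1, bit7=1 (all 1) -> maybe
Query results in order: no maybe maybe maybe no maybe maybe

Answer: no maybe maybe maybe no maybe maybe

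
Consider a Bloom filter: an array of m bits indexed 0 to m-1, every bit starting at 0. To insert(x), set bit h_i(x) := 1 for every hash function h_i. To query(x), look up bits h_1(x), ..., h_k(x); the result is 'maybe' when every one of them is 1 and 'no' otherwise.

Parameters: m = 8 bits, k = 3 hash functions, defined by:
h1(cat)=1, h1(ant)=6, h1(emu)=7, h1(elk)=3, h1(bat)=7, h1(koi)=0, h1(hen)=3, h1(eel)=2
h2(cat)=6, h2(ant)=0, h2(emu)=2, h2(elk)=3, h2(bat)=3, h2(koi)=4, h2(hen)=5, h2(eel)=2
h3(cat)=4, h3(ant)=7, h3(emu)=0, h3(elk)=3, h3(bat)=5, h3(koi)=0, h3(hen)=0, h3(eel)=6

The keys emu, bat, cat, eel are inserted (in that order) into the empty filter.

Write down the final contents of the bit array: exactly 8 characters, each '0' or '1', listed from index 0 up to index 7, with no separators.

Answer: 11111111

Derivation:
Start: bits=00000000
After insert 'emu': sets bits 0 2 7 -> bits=10100001
After insert 'bat': sets bits 3 5 7 -> bits=10110101
After insert 'cat': sets bits 1 4 6 -> bits=11111111
After insert 'eel': sets bits 2 6 -> bits=11111111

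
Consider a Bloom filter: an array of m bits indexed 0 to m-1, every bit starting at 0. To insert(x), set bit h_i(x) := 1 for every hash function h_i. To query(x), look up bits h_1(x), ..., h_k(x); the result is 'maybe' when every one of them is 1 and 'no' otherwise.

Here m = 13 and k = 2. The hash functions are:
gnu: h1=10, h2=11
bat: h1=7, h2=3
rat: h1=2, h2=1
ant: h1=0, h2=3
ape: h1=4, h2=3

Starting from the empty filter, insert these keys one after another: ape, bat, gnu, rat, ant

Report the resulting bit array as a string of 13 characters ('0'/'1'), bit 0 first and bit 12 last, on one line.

Answer: 1111100100110

Derivation:
Start: bits=0000000000000
After insert 'ape': sets bits 3 4 -> bits=0001100000000
After insert 'bat': sets bits 3 7 -> bits=0001100100000
After insert 'gnu': sets bits 10 11 -> bits=0001100100110
After insert 'rat': sets bits 1 2 -> bits=0111100100110
After insert 'ant': sets bits 0 3 -> bits=1111100100110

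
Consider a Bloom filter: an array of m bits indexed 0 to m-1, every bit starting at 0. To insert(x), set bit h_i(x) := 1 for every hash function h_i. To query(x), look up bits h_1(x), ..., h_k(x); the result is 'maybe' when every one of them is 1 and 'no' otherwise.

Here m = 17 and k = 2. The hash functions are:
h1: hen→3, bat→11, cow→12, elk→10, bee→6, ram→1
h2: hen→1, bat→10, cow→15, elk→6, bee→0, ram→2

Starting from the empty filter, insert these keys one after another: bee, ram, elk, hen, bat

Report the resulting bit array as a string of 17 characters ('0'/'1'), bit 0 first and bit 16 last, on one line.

Start: bits=00000000000000000
After insert 'bee': sets bits 0 6 -> bits=10000010000000000
After insert 'ram': sets bits 1 2 -> bits=11100010000000000
After insert 'elk': sets bits 6 10 -> bits=11100010001000000
After insert 'hen': sets bits 1 3 -> bits=11110010001000000
After insert 'bat': sets bits 10 11 -> bits=11110010001100000

Answer: 11110010001100000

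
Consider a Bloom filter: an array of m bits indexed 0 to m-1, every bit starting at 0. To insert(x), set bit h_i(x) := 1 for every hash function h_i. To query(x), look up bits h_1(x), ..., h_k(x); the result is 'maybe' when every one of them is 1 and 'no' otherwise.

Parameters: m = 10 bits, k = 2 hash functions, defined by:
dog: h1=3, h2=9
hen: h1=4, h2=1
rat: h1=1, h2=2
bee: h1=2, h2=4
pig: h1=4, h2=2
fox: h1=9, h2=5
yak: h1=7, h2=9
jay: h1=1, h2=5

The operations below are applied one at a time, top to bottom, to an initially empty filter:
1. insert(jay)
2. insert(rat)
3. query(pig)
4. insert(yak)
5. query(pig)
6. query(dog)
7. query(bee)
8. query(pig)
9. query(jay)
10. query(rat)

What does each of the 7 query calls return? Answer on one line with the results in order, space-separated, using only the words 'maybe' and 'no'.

Answer: no no no no no maybe maybe

Derivation:
Start: bits=0000000000
Op 1: insert jay -> sets bits 1 5 -> bits=0100010000
Op 2: insert rat -> sets bits 1 2 -> bits=0110010000
Op 3: query pig -> checks bit2=1, bit4=0 (has a 0) -> no
Op 4: insert yak -> sets bits 7 9 -> bits=0110010101
Op 5: query pig -> checks bit2=1, bit4=0 (has a 0) -> no
Op 6: query dog -> checks bit3=0, bit9=1 (has a 0) -> no
Op 7: query bee -> checks bit2=1, bit4=0 (has a 0) -> no
Op 8: query pig -> checks bit2=1, bit4=0 (has a 0) -> no
Op 9: query jay -> checks bit1=1, bit5=1 (all 1) -> maybe
Op 10: query rat -> checks bit1=1, bit2=1 (all 1) -> maybe
Query results in order: no no no no no maybe maybe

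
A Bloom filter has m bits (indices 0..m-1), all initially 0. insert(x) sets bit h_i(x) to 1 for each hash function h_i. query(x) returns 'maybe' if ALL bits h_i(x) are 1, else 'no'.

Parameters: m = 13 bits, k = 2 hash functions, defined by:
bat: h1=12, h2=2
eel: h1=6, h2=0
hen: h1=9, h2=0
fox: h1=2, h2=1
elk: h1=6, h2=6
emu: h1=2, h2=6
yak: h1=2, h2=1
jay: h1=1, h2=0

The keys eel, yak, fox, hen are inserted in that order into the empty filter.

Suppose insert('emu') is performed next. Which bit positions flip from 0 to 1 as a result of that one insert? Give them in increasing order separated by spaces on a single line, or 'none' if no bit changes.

Answer: none

Derivation:
Start: bits=0000000000000
After insert 'eel': sets bits 0 6 -> bits=1000001000000
After insert 'yak': sets bits 1 2 -> bits=1110001000000
After insert 'fox': sets bits 1 2 -> bits=1110001000000
After insert 'hen': sets bits 0 9 -> bits=1110001001000
insert 'emu' would touch bits 2 6; currently bit2=1, bit6=1
Bits that are 0 among those (would change 0->1): none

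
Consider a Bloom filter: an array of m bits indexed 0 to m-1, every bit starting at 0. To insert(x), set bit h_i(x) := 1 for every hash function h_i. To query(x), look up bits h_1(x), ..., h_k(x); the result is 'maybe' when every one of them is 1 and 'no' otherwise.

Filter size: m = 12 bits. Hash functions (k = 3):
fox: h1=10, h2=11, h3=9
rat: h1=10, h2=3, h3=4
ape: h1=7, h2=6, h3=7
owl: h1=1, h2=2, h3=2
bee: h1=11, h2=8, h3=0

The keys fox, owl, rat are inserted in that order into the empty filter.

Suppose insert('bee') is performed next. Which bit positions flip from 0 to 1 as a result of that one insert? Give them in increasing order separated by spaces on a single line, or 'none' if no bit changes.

Answer: 0 8

Derivation:
Start: bits=000000000000
After insert 'fox': sets bits 9 10 11 -> bits=000000000111
After insert 'owl': sets bits 1 2 -> bits=011000000111
After insert 'rat': sets bits 3 4 10 -> bits=011110000111
insert 'bee' would touch bits 0 8 11; currently bit0=0, bit8=0, bit11=1
Bits that are 0 among those (would change 0->1): 0 8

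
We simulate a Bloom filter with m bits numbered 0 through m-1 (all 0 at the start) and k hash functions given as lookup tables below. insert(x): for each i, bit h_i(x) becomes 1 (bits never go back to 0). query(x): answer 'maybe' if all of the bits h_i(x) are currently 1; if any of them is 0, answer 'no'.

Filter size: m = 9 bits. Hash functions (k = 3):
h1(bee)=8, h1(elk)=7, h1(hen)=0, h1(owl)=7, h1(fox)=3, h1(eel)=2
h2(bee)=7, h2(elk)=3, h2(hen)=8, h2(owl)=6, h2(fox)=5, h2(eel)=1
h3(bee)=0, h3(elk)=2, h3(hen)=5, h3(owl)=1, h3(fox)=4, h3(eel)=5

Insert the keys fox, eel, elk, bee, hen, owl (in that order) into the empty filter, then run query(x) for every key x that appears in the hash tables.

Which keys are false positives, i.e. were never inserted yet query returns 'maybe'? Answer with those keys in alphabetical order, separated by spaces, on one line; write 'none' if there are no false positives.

Start: bits=000000000
After insert 'fox': sets bits 3 4 5 -> bits=000111000
After insert 'eel': sets bits 1 2 5 -> bits=011111000
After insert 'elk': sets bits 2 3 7 -> bits=011111010
After insert 'bee': sets bits 0 7 8 -> bits=111111011
After insert 'hen': sets bits 0 5 8 -> bits=111111011
After insert 'owl': sets bits 1 6 7 -> bits=111111111
Not inserted: (none) — query each against bits=111111111:
False positives (alphabetical): none

Answer: none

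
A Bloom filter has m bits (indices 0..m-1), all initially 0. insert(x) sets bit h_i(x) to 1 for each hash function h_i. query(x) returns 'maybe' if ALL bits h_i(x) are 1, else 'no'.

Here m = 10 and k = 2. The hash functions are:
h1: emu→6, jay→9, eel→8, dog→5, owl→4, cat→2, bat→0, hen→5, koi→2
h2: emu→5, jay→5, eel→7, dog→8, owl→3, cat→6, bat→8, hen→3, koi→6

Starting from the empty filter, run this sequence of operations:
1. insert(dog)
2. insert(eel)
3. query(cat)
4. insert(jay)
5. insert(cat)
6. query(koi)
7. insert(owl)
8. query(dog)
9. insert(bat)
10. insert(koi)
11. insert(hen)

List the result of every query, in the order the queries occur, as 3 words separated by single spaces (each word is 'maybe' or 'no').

Start: bits=0000000000
Op 1: insert dog -> sets bits 5 8 -> bits=0000010010
Op 2: insert eel -> sets bits 7 8 -> bits=0000010110
Op 3: query cat -> checks bit2=0, bit6=0 (has a 0) -> no
Op 4: insert jay -> sets bits 5 9 -> bits=0000010111
Op 5: insert cat -> sets bits 2 6 -> bits=0010011111
Op 6: query koi -> checks bit2=1, bit6=1 (all 1) -> maybe
Op 7: insert owl -> sets bits 3 4 -> bits=0011111111
Op 8: query dog -> checks bit5=1, bit8=1 (all 1) -> maybe
Op 9: insert bat -> sets bits 0 8 -> bits=1011111111
Op 10: insert koi -> sets bits 2 6 -> bits=1011111111
Op 11: insert hen -> sets bits 3 5 -> bits=1011111111
Query results in order: no maybe maybe

Answer: no maybe maybe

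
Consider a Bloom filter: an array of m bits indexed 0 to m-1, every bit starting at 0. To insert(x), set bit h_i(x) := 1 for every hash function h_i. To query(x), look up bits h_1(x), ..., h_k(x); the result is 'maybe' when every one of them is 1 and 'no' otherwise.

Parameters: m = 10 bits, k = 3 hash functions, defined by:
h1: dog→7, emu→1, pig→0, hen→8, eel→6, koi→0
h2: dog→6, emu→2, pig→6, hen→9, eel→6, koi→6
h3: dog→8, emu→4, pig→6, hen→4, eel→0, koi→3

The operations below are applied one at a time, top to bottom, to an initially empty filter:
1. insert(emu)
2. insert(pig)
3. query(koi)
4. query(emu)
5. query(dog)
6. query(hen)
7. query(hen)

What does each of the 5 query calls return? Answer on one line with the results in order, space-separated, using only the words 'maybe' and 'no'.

Start: bits=0000000000
Op 1: insert emu -> sets bits 1 2 4 -> bits=0110100000
Op 2: insert pig -> sets bits 0 6 -> bits=1110101000
Op 3: query koi -> checks bit0=1, bit3=0, bit6=1 (has a 0) -> no
Op 4: query emu -> checks bit1=1, bit2=1, bit4=1 (all 1) -> maybe
Op 5: query dog -> checks bit6=1, bit7=0, bit8=0 (has a 0) -> no
Op 6: query hen -> checks bit4=1, bit8=0, bit9=0 (has a 0) -> no
Op 7: query hen -> checks bit4=1, bit8=0, bit9=0 (has a 0) -> no
Query results in order: no maybe no no no

Answer: no maybe no no no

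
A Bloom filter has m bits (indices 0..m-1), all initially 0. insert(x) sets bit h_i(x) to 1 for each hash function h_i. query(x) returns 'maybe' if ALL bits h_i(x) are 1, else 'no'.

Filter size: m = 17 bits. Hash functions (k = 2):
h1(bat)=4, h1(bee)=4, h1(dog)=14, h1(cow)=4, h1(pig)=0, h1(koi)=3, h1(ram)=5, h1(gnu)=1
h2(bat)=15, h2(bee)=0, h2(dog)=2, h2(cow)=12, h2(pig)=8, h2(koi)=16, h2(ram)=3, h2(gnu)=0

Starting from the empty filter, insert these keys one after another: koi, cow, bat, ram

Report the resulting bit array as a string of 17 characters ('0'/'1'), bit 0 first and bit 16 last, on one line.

Answer: 00011100000010011

Derivation:
Start: bits=00000000000000000
After insert 'koi': sets bits 3 16 -> bits=00010000000000001
After insert 'cow': sets bits 4 12 -> bits=00011000000010001
After insert 'bat': sets bits 4 15 -> bits=00011000000010011
After insert 'ram': sets bits 3 5 -> bits=00011100000010011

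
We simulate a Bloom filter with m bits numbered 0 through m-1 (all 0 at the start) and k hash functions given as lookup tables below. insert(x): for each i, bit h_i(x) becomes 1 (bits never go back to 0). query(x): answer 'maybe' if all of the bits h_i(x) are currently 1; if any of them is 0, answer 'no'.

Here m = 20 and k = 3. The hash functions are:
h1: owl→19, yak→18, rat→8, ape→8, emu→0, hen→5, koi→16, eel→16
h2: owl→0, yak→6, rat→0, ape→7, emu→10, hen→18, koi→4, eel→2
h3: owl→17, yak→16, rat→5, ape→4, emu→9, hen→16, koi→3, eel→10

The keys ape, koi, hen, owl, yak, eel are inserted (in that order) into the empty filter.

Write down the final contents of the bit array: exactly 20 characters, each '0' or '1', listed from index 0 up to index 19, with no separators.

Start: bits=00000000000000000000
After insert 'ape': sets bits 4 7 8 -> bits=00001001100000000000
After insert 'koi': sets bits 3 4 16 -> bits=00011001100000001000
After insert 'hen': sets bits 5 16 18 -> bits=00011101100000001010
After insert 'owl': sets bits 0 17 19 -> bits=10011101100000001111
After insert 'yak': sets bits 6 16 18 -> bits=10011111100000001111
After insert 'eel': sets bits 2 10 16 -> bits=10111111101000001111

Answer: 10111111101000001111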